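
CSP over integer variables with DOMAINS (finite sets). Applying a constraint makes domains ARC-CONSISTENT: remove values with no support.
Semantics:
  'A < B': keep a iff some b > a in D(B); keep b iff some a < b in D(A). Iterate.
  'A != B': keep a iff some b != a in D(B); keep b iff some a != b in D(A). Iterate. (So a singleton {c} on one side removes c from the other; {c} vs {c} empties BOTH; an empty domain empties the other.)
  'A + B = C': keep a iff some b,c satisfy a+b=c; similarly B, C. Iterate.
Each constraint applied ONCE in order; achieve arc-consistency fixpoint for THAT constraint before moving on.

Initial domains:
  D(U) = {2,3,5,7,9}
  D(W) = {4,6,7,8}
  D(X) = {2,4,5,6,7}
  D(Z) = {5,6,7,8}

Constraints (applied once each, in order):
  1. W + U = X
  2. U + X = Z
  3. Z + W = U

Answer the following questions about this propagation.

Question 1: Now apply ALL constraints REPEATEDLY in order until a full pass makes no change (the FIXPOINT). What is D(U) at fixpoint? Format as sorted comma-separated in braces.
Answer: {}

Derivation:
pass 0 (initial): D(U)={2,3,5,7,9}
pass 1: U {2,3,5,7,9}->{}; W {4,6,7,8}->{}; X {2,4,5,6,7}->{6}; Z {5,6,7,8}->{}
pass 2: X {6}->{}
pass 3: no change
Fixpoint after 3 passes: D(U) = {}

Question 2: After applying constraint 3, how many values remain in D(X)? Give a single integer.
Answer: 1

Derivation:
Constraint 1 (W + U = X) on D(W)={4,6,7,8} D(U)={2,3,5,7,9} D(X)={2,4,5,6,7}: W {4,6,7,8}->{4}; U {2,3,5,7,9}->{2,3}; X {2,4,5,6,7}->{6,7}
Constraint 2 (U + X = Z) on D(U)={2,3} D(X)={6,7} D(Z)={5,6,7,8}: U {2,3}->{2}; X {6,7}->{6}; Z {5,6,7,8}->{8}
Constraint 3 (Z + W = U) on D(Z)={8} D(W)={4} D(U)={2}: Z {8}->{}; W {4}->{}; U {2}->{}
So after constraint 3: D(X)={6}, size = 1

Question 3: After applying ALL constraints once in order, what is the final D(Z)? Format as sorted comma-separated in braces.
Answer: {}

Derivation:
Constraint 1 (W + U = X) on D(W)={4,6,7,8} D(U)={2,3,5,7,9} D(X)={2,4,5,6,7}: W {4,6,7,8}->{4}; U {2,3,5,7,9}->{2,3}; X {2,4,5,6,7}->{6,7}
Constraint 2 (U + X = Z) on D(U)={2,3} D(X)={6,7} D(Z)={5,6,7,8}: U {2,3}->{2}; X {6,7}->{6}; Z {5,6,7,8}->{8}
Constraint 3 (Z + W = U) on D(Z)={8} D(W)={4} D(U)={2}: Z {8}->{}; W {4}->{}; U {2}->{}
So after all 3 constraints: D(Z) = {}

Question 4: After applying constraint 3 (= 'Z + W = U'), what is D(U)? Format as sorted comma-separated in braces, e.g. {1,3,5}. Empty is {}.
Constraint 1 (W + U = X) on D(W)={4,6,7,8} D(U)={2,3,5,7,9} D(X)={2,4,5,6,7}: W {4,6,7,8}->{4}; U {2,3,5,7,9}->{2,3}; X {2,4,5,6,7}->{6,7}
Constraint 2 (U + X = Z) on D(U)={2,3} D(X)={6,7} D(Z)={5,6,7,8}: U {2,3}->{2}; X {6,7}->{6}; Z {5,6,7,8}->{8}
Constraint 3 (Z + W = U) on D(Z)={8} D(W)={4} D(U)={2}: Z {8}->{}; W {4}->{}; U {2}->{}
So after constraint 3: D(U) = {}

Answer: {}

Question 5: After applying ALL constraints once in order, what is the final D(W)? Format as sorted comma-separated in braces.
Answer: {}

Derivation:
Constraint 1 (W + U = X) on D(W)={4,6,7,8} D(U)={2,3,5,7,9} D(X)={2,4,5,6,7}: W {4,6,7,8}->{4}; U {2,3,5,7,9}->{2,3}; X {2,4,5,6,7}->{6,7}
Constraint 2 (U + X = Z) on D(U)={2,3} D(X)={6,7} D(Z)={5,6,7,8}: U {2,3}->{2}; X {6,7}->{6}; Z {5,6,7,8}->{8}
Constraint 3 (Z + W = U) on D(Z)={8} D(W)={4} D(U)={2}: Z {8}->{}; W {4}->{}; U {2}->{}
So after all 3 constraints: D(W) = {}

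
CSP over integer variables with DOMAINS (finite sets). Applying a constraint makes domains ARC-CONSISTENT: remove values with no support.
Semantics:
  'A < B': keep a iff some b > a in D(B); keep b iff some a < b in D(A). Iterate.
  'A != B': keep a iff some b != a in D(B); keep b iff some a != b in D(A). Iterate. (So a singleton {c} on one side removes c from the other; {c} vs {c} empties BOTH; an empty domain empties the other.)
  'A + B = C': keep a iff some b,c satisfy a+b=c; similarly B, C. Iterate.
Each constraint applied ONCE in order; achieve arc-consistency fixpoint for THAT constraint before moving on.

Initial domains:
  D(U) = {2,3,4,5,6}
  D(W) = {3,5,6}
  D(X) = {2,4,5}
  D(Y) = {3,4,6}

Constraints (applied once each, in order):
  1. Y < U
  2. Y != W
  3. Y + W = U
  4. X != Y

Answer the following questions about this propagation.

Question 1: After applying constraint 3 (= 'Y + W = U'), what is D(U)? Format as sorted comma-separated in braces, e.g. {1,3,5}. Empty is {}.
Constraint 1 (Y < U) on D(Y)={3,4,6} D(U)={2,3,4,5,6}: Y {3,4,6}->{3,4}; U {2,3,4,5,6}->{4,5,6}
Constraint 2 (Y != W) on D(Y)={3,4} D(W)={3,5,6}: no change
Constraint 3 (Y + W = U) on D(Y)={3,4} D(W)={3,5,6} D(U)={4,5,6}: Y {3,4}->{3}; W {3,5,6}->{3}; U {4,5,6}->{6}
So after constraint 3: D(U) = {6}

Answer: {6}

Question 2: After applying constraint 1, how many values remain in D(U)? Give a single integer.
Constraint 1 (Y < U) on D(Y)={3,4,6} D(U)={2,3,4,5,6}: Y {3,4,6}->{3,4}; U {2,3,4,5,6}->{4,5,6}
So after constraint 1: D(U)={4,5,6}, size = 3

Answer: 3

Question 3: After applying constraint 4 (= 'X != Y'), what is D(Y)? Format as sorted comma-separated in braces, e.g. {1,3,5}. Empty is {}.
Answer: {3}

Derivation:
Constraint 1 (Y < U) on D(Y)={3,4,6} D(U)={2,3,4,5,6}: Y {3,4,6}->{3,4}; U {2,3,4,5,6}->{4,5,6}
Constraint 2 (Y != W) on D(Y)={3,4} D(W)={3,5,6}: no change
Constraint 3 (Y + W = U) on D(Y)={3,4} D(W)={3,5,6} D(U)={4,5,6}: Y {3,4}->{3}; W {3,5,6}->{3}; U {4,5,6}->{6}
Constraint 4 (X != Y) on D(X)={2,4,5} D(Y)={3}: no change
So after constraint 4: D(Y) = {3}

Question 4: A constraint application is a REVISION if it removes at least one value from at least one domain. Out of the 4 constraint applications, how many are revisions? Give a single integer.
Constraint 1 (Y < U) on D(Y)={3,4,6} D(U)={2,3,4,5,6}: Y {3,4,6}->{3,4}; U {2,3,4,5,6}->{4,5,6} => REVISION
Constraint 2 (Y != W) on D(Y)={3,4} D(W)={3,5,6}: no change => not a revision
Constraint 3 (Y + W = U) on D(Y)={3,4} D(W)={3,5,6} D(U)={4,5,6}: Y {3,4}->{3}; W {3,5,6}->{3}; U {4,5,6}->{6} => REVISION
Constraint 4 (X != Y) on D(X)={2,4,5} D(Y)={3}: no change => not a revision
Total revisions = 2

Answer: 2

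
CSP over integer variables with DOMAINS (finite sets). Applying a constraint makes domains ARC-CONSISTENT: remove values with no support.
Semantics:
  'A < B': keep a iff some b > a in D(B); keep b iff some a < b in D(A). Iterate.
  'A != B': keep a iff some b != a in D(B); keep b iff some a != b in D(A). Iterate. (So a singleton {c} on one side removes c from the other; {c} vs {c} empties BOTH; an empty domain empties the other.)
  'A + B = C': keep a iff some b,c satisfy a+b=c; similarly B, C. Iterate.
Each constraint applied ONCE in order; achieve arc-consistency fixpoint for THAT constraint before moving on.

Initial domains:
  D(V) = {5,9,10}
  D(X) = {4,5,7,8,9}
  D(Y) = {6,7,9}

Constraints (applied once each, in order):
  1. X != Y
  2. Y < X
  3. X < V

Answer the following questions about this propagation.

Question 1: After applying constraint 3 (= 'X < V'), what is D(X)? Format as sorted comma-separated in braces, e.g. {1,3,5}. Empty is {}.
Answer: {7,8,9}

Derivation:
Constraint 1 (X != Y) on D(X)={4,5,7,8,9} D(Y)={6,7,9}: no change
Constraint 2 (Y < X) on D(Y)={6,7,9} D(X)={4,5,7,8,9}: Y {6,7,9}->{6,7}; X {4,5,7,8,9}->{7,8,9}
Constraint 3 (X < V) on D(X)={7,8,9} D(V)={5,9,10}: V {5,9,10}->{9,10}
So after constraint 3: D(X) = {7,8,9}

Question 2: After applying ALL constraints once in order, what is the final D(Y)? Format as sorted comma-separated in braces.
Answer: {6,7}

Derivation:
Constraint 1 (X != Y) on D(X)={4,5,7,8,9} D(Y)={6,7,9}: no change
Constraint 2 (Y < X) on D(Y)={6,7,9} D(X)={4,5,7,8,9}: Y {6,7,9}->{6,7}; X {4,5,7,8,9}->{7,8,9}
Constraint 3 (X < V) on D(X)={7,8,9} D(V)={5,9,10}: V {5,9,10}->{9,10}
So after all 3 constraints: D(Y) = {6,7}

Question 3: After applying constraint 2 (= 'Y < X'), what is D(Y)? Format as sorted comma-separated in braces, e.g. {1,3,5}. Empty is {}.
Answer: {6,7}

Derivation:
Constraint 1 (X != Y) on D(X)={4,5,7,8,9} D(Y)={6,7,9}: no change
Constraint 2 (Y < X) on D(Y)={6,7,9} D(X)={4,5,7,8,9}: Y {6,7,9}->{6,7}; X {4,5,7,8,9}->{7,8,9}
So after constraint 2: D(Y) = {6,7}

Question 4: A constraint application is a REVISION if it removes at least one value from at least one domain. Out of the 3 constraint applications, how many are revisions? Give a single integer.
Constraint 1 (X != Y) on D(X)={4,5,7,8,9} D(Y)={6,7,9}: no change => not a revision
Constraint 2 (Y < X) on D(Y)={6,7,9} D(X)={4,5,7,8,9}: Y {6,7,9}->{6,7}; X {4,5,7,8,9}->{7,8,9} => REVISION
Constraint 3 (X < V) on D(X)={7,8,9} D(V)={5,9,10}: V {5,9,10}->{9,10} => REVISION
Total revisions = 2

Answer: 2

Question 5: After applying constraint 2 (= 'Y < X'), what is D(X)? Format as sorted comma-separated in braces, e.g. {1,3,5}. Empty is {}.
Answer: {7,8,9}

Derivation:
Constraint 1 (X != Y) on D(X)={4,5,7,8,9} D(Y)={6,7,9}: no change
Constraint 2 (Y < X) on D(Y)={6,7,9} D(X)={4,5,7,8,9}: Y {6,7,9}->{6,7}; X {4,5,7,8,9}->{7,8,9}
So after constraint 2: D(X) = {7,8,9}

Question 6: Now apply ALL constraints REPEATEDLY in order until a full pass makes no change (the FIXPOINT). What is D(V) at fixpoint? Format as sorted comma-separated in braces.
Answer: {9,10}

Derivation:
pass 0 (initial): D(V)={5,9,10}
pass 1: V {5,9,10}->{9,10}; X {4,5,7,8,9}->{7,8,9}; Y {6,7,9}->{6,7}
pass 2: no change
Fixpoint after 2 passes: D(V) = {9,10}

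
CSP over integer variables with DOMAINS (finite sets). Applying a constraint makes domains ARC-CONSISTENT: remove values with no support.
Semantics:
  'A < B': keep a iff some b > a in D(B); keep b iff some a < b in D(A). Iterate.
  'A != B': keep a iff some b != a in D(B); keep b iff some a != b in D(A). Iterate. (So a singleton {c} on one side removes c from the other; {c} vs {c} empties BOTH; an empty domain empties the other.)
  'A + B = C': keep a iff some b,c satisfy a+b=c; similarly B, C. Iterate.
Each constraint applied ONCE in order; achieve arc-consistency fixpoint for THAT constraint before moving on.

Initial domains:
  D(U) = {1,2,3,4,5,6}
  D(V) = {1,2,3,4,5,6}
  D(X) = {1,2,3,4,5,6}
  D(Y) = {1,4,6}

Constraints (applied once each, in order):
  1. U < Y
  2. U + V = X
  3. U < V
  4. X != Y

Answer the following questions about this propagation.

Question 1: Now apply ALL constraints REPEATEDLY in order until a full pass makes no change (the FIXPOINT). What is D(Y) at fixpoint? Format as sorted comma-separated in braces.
Answer: {4,6}

Derivation:
pass 0 (initial): D(Y)={1,4,6}
pass 1: U {1,2,3,4,5,6}->{1,2,3,4}; V {1,2,3,4,5,6}->{2,3,4,5}; X {1,2,3,4,5,6}->{2,3,4,5,6}; Y {1,4,6}->{4,6}
pass 2: X {2,3,4,5,6}->{3,4,5,6}
pass 3: no change
Fixpoint after 3 passes: D(Y) = {4,6}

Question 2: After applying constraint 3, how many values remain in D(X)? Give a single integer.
Constraint 1 (U < Y) on D(U)={1,2,3,4,5,6} D(Y)={1,4,6}: U {1,2,3,4,5,6}->{1,2,3,4,5}; Y {1,4,6}->{4,6}
Constraint 2 (U + V = X) on D(U)={1,2,3,4,5} D(V)={1,2,3,4,5,6} D(X)={1,2,3,4,5,6}: V {1,2,3,4,5,6}->{1,2,3,4,5}; X {1,2,3,4,5,6}->{2,3,4,5,6}
Constraint 3 (U < V) on D(U)={1,2,3,4,5} D(V)={1,2,3,4,5}: U {1,2,3,4,5}->{1,2,3,4}; V {1,2,3,4,5}->{2,3,4,5}
So after constraint 3: D(X)={2,3,4,5,6}, size = 5

Answer: 5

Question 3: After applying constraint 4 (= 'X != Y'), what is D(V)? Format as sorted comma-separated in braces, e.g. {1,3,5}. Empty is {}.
Answer: {2,3,4,5}

Derivation:
Constraint 1 (U < Y) on D(U)={1,2,3,4,5,6} D(Y)={1,4,6}: U {1,2,3,4,5,6}->{1,2,3,4,5}; Y {1,4,6}->{4,6}
Constraint 2 (U + V = X) on D(U)={1,2,3,4,5} D(V)={1,2,3,4,5,6} D(X)={1,2,3,4,5,6}: V {1,2,3,4,5,6}->{1,2,3,4,5}; X {1,2,3,4,5,6}->{2,3,4,5,6}
Constraint 3 (U < V) on D(U)={1,2,3,4,5} D(V)={1,2,3,4,5}: U {1,2,3,4,5}->{1,2,3,4}; V {1,2,3,4,5}->{2,3,4,5}
Constraint 4 (X != Y) on D(X)={2,3,4,5,6} D(Y)={4,6}: no change
So after constraint 4: D(V) = {2,3,4,5}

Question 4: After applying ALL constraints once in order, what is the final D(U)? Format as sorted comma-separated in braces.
Answer: {1,2,3,4}

Derivation:
Constraint 1 (U < Y) on D(U)={1,2,3,4,5,6} D(Y)={1,4,6}: U {1,2,3,4,5,6}->{1,2,3,4,5}; Y {1,4,6}->{4,6}
Constraint 2 (U + V = X) on D(U)={1,2,3,4,5} D(V)={1,2,3,4,5,6} D(X)={1,2,3,4,5,6}: V {1,2,3,4,5,6}->{1,2,3,4,5}; X {1,2,3,4,5,6}->{2,3,4,5,6}
Constraint 3 (U < V) on D(U)={1,2,3,4,5} D(V)={1,2,3,4,5}: U {1,2,3,4,5}->{1,2,3,4}; V {1,2,3,4,5}->{2,3,4,5}
Constraint 4 (X != Y) on D(X)={2,3,4,5,6} D(Y)={4,6}: no change
So after all 4 constraints: D(U) = {1,2,3,4}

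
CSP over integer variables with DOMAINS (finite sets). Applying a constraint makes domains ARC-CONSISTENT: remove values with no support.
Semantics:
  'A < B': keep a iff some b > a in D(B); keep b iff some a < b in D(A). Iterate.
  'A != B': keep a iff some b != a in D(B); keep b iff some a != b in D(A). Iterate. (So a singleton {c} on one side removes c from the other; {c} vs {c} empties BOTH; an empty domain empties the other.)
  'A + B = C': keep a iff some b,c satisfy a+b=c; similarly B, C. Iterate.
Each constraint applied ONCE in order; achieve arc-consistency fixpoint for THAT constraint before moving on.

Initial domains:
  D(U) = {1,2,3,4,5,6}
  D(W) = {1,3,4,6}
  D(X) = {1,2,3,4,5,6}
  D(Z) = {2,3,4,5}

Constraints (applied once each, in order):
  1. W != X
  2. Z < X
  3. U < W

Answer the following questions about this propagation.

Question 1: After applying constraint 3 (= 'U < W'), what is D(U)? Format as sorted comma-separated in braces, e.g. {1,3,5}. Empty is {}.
Constraint 1 (W != X) on D(W)={1,3,4,6} D(X)={1,2,3,4,5,6}: no change
Constraint 2 (Z < X) on D(Z)={2,3,4,5} D(X)={1,2,3,4,5,6}: X {1,2,3,4,5,6}->{3,4,5,6}
Constraint 3 (U < W) on D(U)={1,2,3,4,5,6} D(W)={1,3,4,6}: U {1,2,3,4,5,6}->{1,2,3,4,5}; W {1,3,4,6}->{3,4,6}
So after constraint 3: D(U) = {1,2,3,4,5}

Answer: {1,2,3,4,5}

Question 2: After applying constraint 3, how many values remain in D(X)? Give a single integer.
Answer: 4

Derivation:
Constraint 1 (W != X) on D(W)={1,3,4,6} D(X)={1,2,3,4,5,6}: no change
Constraint 2 (Z < X) on D(Z)={2,3,4,5} D(X)={1,2,3,4,5,6}: X {1,2,3,4,5,6}->{3,4,5,6}
Constraint 3 (U < W) on D(U)={1,2,3,4,5,6} D(W)={1,3,4,6}: U {1,2,3,4,5,6}->{1,2,3,4,5}; W {1,3,4,6}->{3,4,6}
So after constraint 3: D(X)={3,4,5,6}, size = 4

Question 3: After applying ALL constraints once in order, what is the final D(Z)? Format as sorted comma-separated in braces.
Constraint 1 (W != X) on D(W)={1,3,4,6} D(X)={1,2,3,4,5,6}: no change
Constraint 2 (Z < X) on D(Z)={2,3,4,5} D(X)={1,2,3,4,5,6}: X {1,2,3,4,5,6}->{3,4,5,6}
Constraint 3 (U < W) on D(U)={1,2,3,4,5,6} D(W)={1,3,4,6}: U {1,2,3,4,5,6}->{1,2,3,4,5}; W {1,3,4,6}->{3,4,6}
So after all 3 constraints: D(Z) = {2,3,4,5}

Answer: {2,3,4,5}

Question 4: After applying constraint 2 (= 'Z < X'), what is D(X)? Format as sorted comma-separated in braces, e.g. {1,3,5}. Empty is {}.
Constraint 1 (W != X) on D(W)={1,3,4,6} D(X)={1,2,3,4,5,6}: no change
Constraint 2 (Z < X) on D(Z)={2,3,4,5} D(X)={1,2,3,4,5,6}: X {1,2,3,4,5,6}->{3,4,5,6}
So after constraint 2: D(X) = {3,4,5,6}

Answer: {3,4,5,6}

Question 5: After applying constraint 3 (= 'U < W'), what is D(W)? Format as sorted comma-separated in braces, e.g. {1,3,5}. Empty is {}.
Constraint 1 (W != X) on D(W)={1,3,4,6} D(X)={1,2,3,4,5,6}: no change
Constraint 2 (Z < X) on D(Z)={2,3,4,5} D(X)={1,2,3,4,5,6}: X {1,2,3,4,5,6}->{3,4,5,6}
Constraint 3 (U < W) on D(U)={1,2,3,4,5,6} D(W)={1,3,4,6}: U {1,2,3,4,5,6}->{1,2,3,4,5}; W {1,3,4,6}->{3,4,6}
So after constraint 3: D(W) = {3,4,6}

Answer: {3,4,6}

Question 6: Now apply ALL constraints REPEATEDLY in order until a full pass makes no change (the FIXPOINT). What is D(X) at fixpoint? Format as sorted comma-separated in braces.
Answer: {3,4,5,6}

Derivation:
pass 0 (initial): D(X)={1,2,3,4,5,6}
pass 1: U {1,2,3,4,5,6}->{1,2,3,4,5}; W {1,3,4,6}->{3,4,6}; X {1,2,3,4,5,6}->{3,4,5,6}
pass 2: no change
Fixpoint after 2 passes: D(X) = {3,4,5,6}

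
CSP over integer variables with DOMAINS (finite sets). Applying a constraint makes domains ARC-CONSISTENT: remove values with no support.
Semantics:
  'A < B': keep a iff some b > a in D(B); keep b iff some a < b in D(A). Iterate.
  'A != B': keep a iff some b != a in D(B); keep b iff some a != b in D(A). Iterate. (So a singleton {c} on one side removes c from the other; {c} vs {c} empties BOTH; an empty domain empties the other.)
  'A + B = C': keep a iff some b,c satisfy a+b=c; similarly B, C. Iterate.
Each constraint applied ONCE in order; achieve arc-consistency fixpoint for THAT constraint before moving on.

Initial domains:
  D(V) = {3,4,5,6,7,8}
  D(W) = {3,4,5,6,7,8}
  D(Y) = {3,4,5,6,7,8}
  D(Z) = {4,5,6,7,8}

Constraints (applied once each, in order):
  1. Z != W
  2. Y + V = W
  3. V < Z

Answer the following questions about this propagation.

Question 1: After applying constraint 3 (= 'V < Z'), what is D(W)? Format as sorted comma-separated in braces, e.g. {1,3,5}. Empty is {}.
Answer: {6,7,8}

Derivation:
Constraint 1 (Z != W) on D(Z)={4,5,6,7,8} D(W)={3,4,5,6,7,8}: no change
Constraint 2 (Y + V = W) on D(Y)={3,4,5,6,7,8} D(V)={3,4,5,6,7,8} D(W)={3,4,5,6,7,8}: Y {3,4,5,6,7,8}->{3,4,5}; V {3,4,5,6,7,8}->{3,4,5}; W {3,4,5,6,7,8}->{6,7,8}
Constraint 3 (V < Z) on D(V)={3,4,5} D(Z)={4,5,6,7,8}: no change
So after constraint 3: D(W) = {6,7,8}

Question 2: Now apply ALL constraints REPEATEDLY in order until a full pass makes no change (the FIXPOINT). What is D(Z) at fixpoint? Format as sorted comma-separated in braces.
Answer: {4,5,6,7,8}

Derivation:
pass 0 (initial): D(Z)={4,5,6,7,8}
pass 1: V {3,4,5,6,7,8}->{3,4,5}; W {3,4,5,6,7,8}->{6,7,8}; Y {3,4,5,6,7,8}->{3,4,5}
pass 2: no change
Fixpoint after 2 passes: D(Z) = {4,5,6,7,8}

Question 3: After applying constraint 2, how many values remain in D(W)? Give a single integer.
Answer: 3

Derivation:
Constraint 1 (Z != W) on D(Z)={4,5,6,7,8} D(W)={3,4,5,6,7,8}: no change
Constraint 2 (Y + V = W) on D(Y)={3,4,5,6,7,8} D(V)={3,4,5,6,7,8} D(W)={3,4,5,6,7,8}: Y {3,4,5,6,7,8}->{3,4,5}; V {3,4,5,6,7,8}->{3,4,5}; W {3,4,5,6,7,8}->{6,7,8}
So after constraint 2: D(W)={6,7,8}, size = 3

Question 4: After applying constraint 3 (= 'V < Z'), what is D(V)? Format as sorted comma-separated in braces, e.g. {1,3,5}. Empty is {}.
Answer: {3,4,5}

Derivation:
Constraint 1 (Z != W) on D(Z)={4,5,6,7,8} D(W)={3,4,5,6,7,8}: no change
Constraint 2 (Y + V = W) on D(Y)={3,4,5,6,7,8} D(V)={3,4,5,6,7,8} D(W)={3,4,5,6,7,8}: Y {3,4,5,6,7,8}->{3,4,5}; V {3,4,5,6,7,8}->{3,4,5}; W {3,4,5,6,7,8}->{6,7,8}
Constraint 3 (V < Z) on D(V)={3,4,5} D(Z)={4,5,6,7,8}: no change
So after constraint 3: D(V) = {3,4,5}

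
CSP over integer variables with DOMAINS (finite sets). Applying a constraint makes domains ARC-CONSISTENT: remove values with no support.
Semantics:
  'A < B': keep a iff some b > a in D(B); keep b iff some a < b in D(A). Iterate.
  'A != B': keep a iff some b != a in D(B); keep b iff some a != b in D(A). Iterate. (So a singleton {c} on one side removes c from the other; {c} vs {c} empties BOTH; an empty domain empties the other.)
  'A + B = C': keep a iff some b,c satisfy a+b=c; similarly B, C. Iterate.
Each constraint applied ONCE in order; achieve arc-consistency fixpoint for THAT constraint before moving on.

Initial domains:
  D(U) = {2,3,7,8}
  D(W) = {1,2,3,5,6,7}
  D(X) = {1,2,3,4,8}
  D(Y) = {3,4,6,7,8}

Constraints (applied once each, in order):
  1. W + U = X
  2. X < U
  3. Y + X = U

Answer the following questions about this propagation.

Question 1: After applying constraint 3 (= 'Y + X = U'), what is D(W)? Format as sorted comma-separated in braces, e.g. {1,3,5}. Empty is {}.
Constraint 1 (W + U = X) on D(W)={1,2,3,5,6,7} D(U)={2,3,7,8} D(X)={1,2,3,4,8}: W {1,2,3,5,6,7}->{1,2,5,6}; U {2,3,7,8}->{2,3,7}; X {1,2,3,4,8}->{3,4,8}
Constraint 2 (X < U) on D(X)={3,4,8} D(U)={2,3,7}: X {3,4,8}->{3,4}; U {2,3,7}->{7}
Constraint 3 (Y + X = U) on D(Y)={3,4,6,7,8} D(X)={3,4} D(U)={7}: Y {3,4,6,7,8}->{3,4}
So after constraint 3: D(W) = {1,2,5,6}

Answer: {1,2,5,6}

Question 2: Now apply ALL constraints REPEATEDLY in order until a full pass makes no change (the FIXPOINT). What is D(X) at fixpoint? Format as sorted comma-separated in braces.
pass 0 (initial): D(X)={1,2,3,4,8}
pass 1: U {2,3,7,8}->{7}; W {1,2,3,5,6,7}->{1,2,5,6}; X {1,2,3,4,8}->{3,4}; Y {3,4,6,7,8}->{3,4}
pass 2: U {7}->{}; W {1,2,5,6}->{}; X {3,4}->{}; Y {3,4}->{}
pass 3: no change
Fixpoint after 3 passes: D(X) = {}

Answer: {}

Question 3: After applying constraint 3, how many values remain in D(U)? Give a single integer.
Constraint 1 (W + U = X) on D(W)={1,2,3,5,6,7} D(U)={2,3,7,8} D(X)={1,2,3,4,8}: W {1,2,3,5,6,7}->{1,2,5,6}; U {2,3,7,8}->{2,3,7}; X {1,2,3,4,8}->{3,4,8}
Constraint 2 (X < U) on D(X)={3,4,8} D(U)={2,3,7}: X {3,4,8}->{3,4}; U {2,3,7}->{7}
Constraint 3 (Y + X = U) on D(Y)={3,4,6,7,8} D(X)={3,4} D(U)={7}: Y {3,4,6,7,8}->{3,4}
So after constraint 3: D(U)={7}, size = 1

Answer: 1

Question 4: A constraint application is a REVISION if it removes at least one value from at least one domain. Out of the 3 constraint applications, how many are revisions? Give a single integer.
Answer: 3

Derivation:
Constraint 1 (W + U = X) on D(W)={1,2,3,5,6,7} D(U)={2,3,7,8} D(X)={1,2,3,4,8}: W {1,2,3,5,6,7}->{1,2,5,6}; U {2,3,7,8}->{2,3,7}; X {1,2,3,4,8}->{3,4,8} => REVISION
Constraint 2 (X < U) on D(X)={3,4,8} D(U)={2,3,7}: X {3,4,8}->{3,4}; U {2,3,7}->{7} => REVISION
Constraint 3 (Y + X = U) on D(Y)={3,4,6,7,8} D(X)={3,4} D(U)={7}: Y {3,4,6,7,8}->{3,4} => REVISION
Total revisions = 3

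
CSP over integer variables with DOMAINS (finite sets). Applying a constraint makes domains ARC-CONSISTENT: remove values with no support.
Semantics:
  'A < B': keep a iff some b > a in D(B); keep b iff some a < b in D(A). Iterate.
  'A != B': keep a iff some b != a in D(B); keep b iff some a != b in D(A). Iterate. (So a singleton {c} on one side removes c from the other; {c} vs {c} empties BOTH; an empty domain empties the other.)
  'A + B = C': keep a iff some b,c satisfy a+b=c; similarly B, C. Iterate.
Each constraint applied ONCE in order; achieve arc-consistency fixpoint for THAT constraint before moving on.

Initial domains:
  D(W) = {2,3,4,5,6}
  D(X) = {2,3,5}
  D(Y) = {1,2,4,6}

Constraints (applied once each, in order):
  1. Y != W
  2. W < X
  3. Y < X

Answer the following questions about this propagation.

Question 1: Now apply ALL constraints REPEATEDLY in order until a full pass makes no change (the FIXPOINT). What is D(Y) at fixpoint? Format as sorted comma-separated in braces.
pass 0 (initial): D(Y)={1,2,4,6}
pass 1: W {2,3,4,5,6}->{2,3,4}; X {2,3,5}->{3,5}; Y {1,2,4,6}->{1,2,4}
pass 2: no change
Fixpoint after 2 passes: D(Y) = {1,2,4}

Answer: {1,2,4}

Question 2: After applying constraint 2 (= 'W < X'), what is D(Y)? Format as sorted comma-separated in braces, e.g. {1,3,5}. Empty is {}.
Constraint 1 (Y != W) on D(Y)={1,2,4,6} D(W)={2,3,4,5,6}: no change
Constraint 2 (W < X) on D(W)={2,3,4,5,6} D(X)={2,3,5}: W {2,3,4,5,6}->{2,3,4}; X {2,3,5}->{3,5}
So after constraint 2: D(Y) = {1,2,4,6}

Answer: {1,2,4,6}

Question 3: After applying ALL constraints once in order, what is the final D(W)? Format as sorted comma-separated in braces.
Answer: {2,3,4}

Derivation:
Constraint 1 (Y != W) on D(Y)={1,2,4,6} D(W)={2,3,4,5,6}: no change
Constraint 2 (W < X) on D(W)={2,3,4,5,6} D(X)={2,3,5}: W {2,3,4,5,6}->{2,3,4}; X {2,3,5}->{3,5}
Constraint 3 (Y < X) on D(Y)={1,2,4,6} D(X)={3,5}: Y {1,2,4,6}->{1,2,4}
So after all 3 constraints: D(W) = {2,3,4}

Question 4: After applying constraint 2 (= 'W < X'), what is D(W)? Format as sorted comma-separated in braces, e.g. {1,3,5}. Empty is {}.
Answer: {2,3,4}

Derivation:
Constraint 1 (Y != W) on D(Y)={1,2,4,6} D(W)={2,3,4,5,6}: no change
Constraint 2 (W < X) on D(W)={2,3,4,5,6} D(X)={2,3,5}: W {2,3,4,5,6}->{2,3,4}; X {2,3,5}->{3,5}
So after constraint 2: D(W) = {2,3,4}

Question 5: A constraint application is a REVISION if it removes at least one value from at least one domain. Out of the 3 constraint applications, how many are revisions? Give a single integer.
Constraint 1 (Y != W) on D(Y)={1,2,4,6} D(W)={2,3,4,5,6}: no change => not a revision
Constraint 2 (W < X) on D(W)={2,3,4,5,6} D(X)={2,3,5}: W {2,3,4,5,6}->{2,3,4}; X {2,3,5}->{3,5} => REVISION
Constraint 3 (Y < X) on D(Y)={1,2,4,6} D(X)={3,5}: Y {1,2,4,6}->{1,2,4} => REVISION
Total revisions = 2

Answer: 2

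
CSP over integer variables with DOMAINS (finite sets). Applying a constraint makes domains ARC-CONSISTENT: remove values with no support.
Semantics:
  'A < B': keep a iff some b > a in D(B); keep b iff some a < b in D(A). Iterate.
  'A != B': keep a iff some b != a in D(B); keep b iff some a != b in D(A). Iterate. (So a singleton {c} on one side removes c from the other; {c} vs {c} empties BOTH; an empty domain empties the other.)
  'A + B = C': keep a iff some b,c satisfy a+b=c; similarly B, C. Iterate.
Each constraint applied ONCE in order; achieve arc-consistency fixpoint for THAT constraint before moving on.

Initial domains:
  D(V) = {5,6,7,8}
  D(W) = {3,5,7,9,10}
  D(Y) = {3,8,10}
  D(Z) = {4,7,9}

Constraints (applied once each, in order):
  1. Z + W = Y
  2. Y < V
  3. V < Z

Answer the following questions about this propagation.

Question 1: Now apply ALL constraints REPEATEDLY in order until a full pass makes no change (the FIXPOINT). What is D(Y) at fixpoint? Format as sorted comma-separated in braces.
pass 0 (initial): D(Y)={3,8,10}
pass 1: V {5,6,7,8}->{}; W {3,5,7,9,10}->{3}; Y {3,8,10}->{}; Z {4,7,9}->{}
pass 2: W {3}->{}
pass 3: no change
Fixpoint after 3 passes: D(Y) = {}

Answer: {}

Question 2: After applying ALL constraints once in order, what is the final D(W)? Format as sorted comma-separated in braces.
Constraint 1 (Z + W = Y) on D(Z)={4,7,9} D(W)={3,5,7,9,10} D(Y)={3,8,10}: Z {4,7,9}->{7}; W {3,5,7,9,10}->{3}; Y {3,8,10}->{10}
Constraint 2 (Y < V) on D(Y)={10} D(V)={5,6,7,8}: Y {10}->{}; V {5,6,7,8}->{}
Constraint 3 (V < Z) on D(V)={} D(Z)={7}: Z {7}->{}
So after all 3 constraints: D(W) = {3}

Answer: {3}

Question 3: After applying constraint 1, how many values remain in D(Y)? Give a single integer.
Answer: 1

Derivation:
Constraint 1 (Z + W = Y) on D(Z)={4,7,9} D(W)={3,5,7,9,10} D(Y)={3,8,10}: Z {4,7,9}->{7}; W {3,5,7,9,10}->{3}; Y {3,8,10}->{10}
So after constraint 1: D(Y)={10}, size = 1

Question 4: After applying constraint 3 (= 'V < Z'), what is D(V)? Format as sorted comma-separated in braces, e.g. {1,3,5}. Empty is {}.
Constraint 1 (Z + W = Y) on D(Z)={4,7,9} D(W)={3,5,7,9,10} D(Y)={3,8,10}: Z {4,7,9}->{7}; W {3,5,7,9,10}->{3}; Y {3,8,10}->{10}
Constraint 2 (Y < V) on D(Y)={10} D(V)={5,6,7,8}: Y {10}->{}; V {5,6,7,8}->{}
Constraint 3 (V < Z) on D(V)={} D(Z)={7}: Z {7}->{}
So after constraint 3: D(V) = {}

Answer: {}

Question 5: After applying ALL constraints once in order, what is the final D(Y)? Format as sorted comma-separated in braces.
Answer: {}

Derivation:
Constraint 1 (Z + W = Y) on D(Z)={4,7,9} D(W)={3,5,7,9,10} D(Y)={3,8,10}: Z {4,7,9}->{7}; W {3,5,7,9,10}->{3}; Y {3,8,10}->{10}
Constraint 2 (Y < V) on D(Y)={10} D(V)={5,6,7,8}: Y {10}->{}; V {5,6,7,8}->{}
Constraint 3 (V < Z) on D(V)={} D(Z)={7}: Z {7}->{}
So after all 3 constraints: D(Y) = {}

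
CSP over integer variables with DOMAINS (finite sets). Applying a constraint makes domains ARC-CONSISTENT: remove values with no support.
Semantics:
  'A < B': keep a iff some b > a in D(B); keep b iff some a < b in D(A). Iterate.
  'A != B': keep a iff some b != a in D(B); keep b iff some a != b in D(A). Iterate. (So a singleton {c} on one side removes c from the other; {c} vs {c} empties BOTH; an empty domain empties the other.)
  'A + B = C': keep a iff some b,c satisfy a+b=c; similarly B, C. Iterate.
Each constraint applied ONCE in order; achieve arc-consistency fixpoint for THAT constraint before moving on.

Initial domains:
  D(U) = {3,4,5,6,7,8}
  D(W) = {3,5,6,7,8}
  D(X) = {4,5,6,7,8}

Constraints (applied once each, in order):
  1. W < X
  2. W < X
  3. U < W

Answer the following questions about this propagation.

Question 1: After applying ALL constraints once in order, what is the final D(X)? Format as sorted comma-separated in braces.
Answer: {4,5,6,7,8}

Derivation:
Constraint 1 (W < X) on D(W)={3,5,6,7,8} D(X)={4,5,6,7,8}: W {3,5,6,7,8}->{3,5,6,7}
Constraint 2 (W < X) on D(W)={3,5,6,7} D(X)={4,5,6,7,8}: no change
Constraint 3 (U < W) on D(U)={3,4,5,6,7,8} D(W)={3,5,6,7}: U {3,4,5,6,7,8}->{3,4,5,6}; W {3,5,6,7}->{5,6,7}
So after all 3 constraints: D(X) = {4,5,6,7,8}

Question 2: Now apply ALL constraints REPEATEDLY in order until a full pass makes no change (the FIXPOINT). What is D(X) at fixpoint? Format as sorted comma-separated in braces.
Answer: {6,7,8}

Derivation:
pass 0 (initial): D(X)={4,5,6,7,8}
pass 1: U {3,4,5,6,7,8}->{3,4,5,6}; W {3,5,6,7,8}->{5,6,7}
pass 2: X {4,5,6,7,8}->{6,7,8}
pass 3: no change
Fixpoint after 3 passes: D(X) = {6,7,8}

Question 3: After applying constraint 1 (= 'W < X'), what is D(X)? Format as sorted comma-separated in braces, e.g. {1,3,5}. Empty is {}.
Answer: {4,5,6,7,8}

Derivation:
Constraint 1 (W < X) on D(W)={3,5,6,7,8} D(X)={4,5,6,7,8}: W {3,5,6,7,8}->{3,5,6,7}
So after constraint 1: D(X) = {4,5,6,7,8}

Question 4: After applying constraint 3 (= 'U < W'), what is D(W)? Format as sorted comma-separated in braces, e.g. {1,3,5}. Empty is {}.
Constraint 1 (W < X) on D(W)={3,5,6,7,8} D(X)={4,5,6,7,8}: W {3,5,6,7,8}->{3,5,6,7}
Constraint 2 (W < X) on D(W)={3,5,6,7} D(X)={4,5,6,7,8}: no change
Constraint 3 (U < W) on D(U)={3,4,5,6,7,8} D(W)={3,5,6,7}: U {3,4,5,6,7,8}->{3,4,5,6}; W {3,5,6,7}->{5,6,7}
So after constraint 3: D(W) = {5,6,7}

Answer: {5,6,7}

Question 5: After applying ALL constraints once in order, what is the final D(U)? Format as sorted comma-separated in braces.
Answer: {3,4,5,6}

Derivation:
Constraint 1 (W < X) on D(W)={3,5,6,7,8} D(X)={4,5,6,7,8}: W {3,5,6,7,8}->{3,5,6,7}
Constraint 2 (W < X) on D(W)={3,5,6,7} D(X)={4,5,6,7,8}: no change
Constraint 3 (U < W) on D(U)={3,4,5,6,7,8} D(W)={3,5,6,7}: U {3,4,5,6,7,8}->{3,4,5,6}; W {3,5,6,7}->{5,6,7}
So after all 3 constraints: D(U) = {3,4,5,6}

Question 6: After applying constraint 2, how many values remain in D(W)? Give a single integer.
Answer: 4

Derivation:
Constraint 1 (W < X) on D(W)={3,5,6,7,8} D(X)={4,5,6,7,8}: W {3,5,6,7,8}->{3,5,6,7}
Constraint 2 (W < X) on D(W)={3,5,6,7} D(X)={4,5,6,7,8}: no change
So after constraint 2: D(W)={3,5,6,7}, size = 4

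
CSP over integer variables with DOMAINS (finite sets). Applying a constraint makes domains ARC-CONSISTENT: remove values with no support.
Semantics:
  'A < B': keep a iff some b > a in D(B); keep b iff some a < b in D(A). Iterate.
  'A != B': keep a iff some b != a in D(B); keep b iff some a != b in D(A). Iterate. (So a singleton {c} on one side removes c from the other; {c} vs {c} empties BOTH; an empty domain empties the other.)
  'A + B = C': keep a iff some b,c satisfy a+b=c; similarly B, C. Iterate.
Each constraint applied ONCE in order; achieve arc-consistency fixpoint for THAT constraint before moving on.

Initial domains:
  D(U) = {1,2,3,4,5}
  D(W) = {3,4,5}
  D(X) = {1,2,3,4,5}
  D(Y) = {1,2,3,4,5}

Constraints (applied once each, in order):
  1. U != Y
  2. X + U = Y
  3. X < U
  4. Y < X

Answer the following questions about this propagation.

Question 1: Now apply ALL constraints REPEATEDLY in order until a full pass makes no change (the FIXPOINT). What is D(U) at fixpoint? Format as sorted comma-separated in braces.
Answer: {}

Derivation:
pass 0 (initial): D(U)={1,2,3,4,5}
pass 1: U {1,2,3,4,5}->{2,3,4}; X {1,2,3,4,5}->{3}; Y {1,2,3,4,5}->{2}
pass 2: U {2,3,4}->{}; X {3}->{}; Y {2}->{}
pass 3: no change
Fixpoint after 3 passes: D(U) = {}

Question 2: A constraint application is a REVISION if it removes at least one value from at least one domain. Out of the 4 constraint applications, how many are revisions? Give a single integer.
Answer: 3

Derivation:
Constraint 1 (U != Y) on D(U)={1,2,3,4,5} D(Y)={1,2,3,4,5}: no change => not a revision
Constraint 2 (X + U = Y) on D(X)={1,2,3,4,5} D(U)={1,2,3,4,5} D(Y)={1,2,3,4,5}: X {1,2,3,4,5}->{1,2,3,4}; U {1,2,3,4,5}->{1,2,3,4}; Y {1,2,3,4,5}->{2,3,4,5} => REVISION
Constraint 3 (X < U) on D(X)={1,2,3,4} D(U)={1,2,3,4}: X {1,2,3,4}->{1,2,3}; U {1,2,3,4}->{2,3,4} => REVISION
Constraint 4 (Y < X) on D(Y)={2,3,4,5} D(X)={1,2,3}: Y {2,3,4,5}->{2}; X {1,2,3}->{3} => REVISION
Total revisions = 3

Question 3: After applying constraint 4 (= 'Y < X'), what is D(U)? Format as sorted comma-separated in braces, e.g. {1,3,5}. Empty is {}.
Constraint 1 (U != Y) on D(U)={1,2,3,4,5} D(Y)={1,2,3,4,5}: no change
Constraint 2 (X + U = Y) on D(X)={1,2,3,4,5} D(U)={1,2,3,4,5} D(Y)={1,2,3,4,5}: X {1,2,3,4,5}->{1,2,3,4}; U {1,2,3,4,5}->{1,2,3,4}; Y {1,2,3,4,5}->{2,3,4,5}
Constraint 3 (X < U) on D(X)={1,2,3,4} D(U)={1,2,3,4}: X {1,2,3,4}->{1,2,3}; U {1,2,3,4}->{2,3,4}
Constraint 4 (Y < X) on D(Y)={2,3,4,5} D(X)={1,2,3}: Y {2,3,4,5}->{2}; X {1,2,3}->{3}
So after constraint 4: D(U) = {2,3,4}

Answer: {2,3,4}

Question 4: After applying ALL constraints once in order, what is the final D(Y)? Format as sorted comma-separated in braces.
Constraint 1 (U != Y) on D(U)={1,2,3,4,5} D(Y)={1,2,3,4,5}: no change
Constraint 2 (X + U = Y) on D(X)={1,2,3,4,5} D(U)={1,2,3,4,5} D(Y)={1,2,3,4,5}: X {1,2,3,4,5}->{1,2,3,4}; U {1,2,3,4,5}->{1,2,3,4}; Y {1,2,3,4,5}->{2,3,4,5}
Constraint 3 (X < U) on D(X)={1,2,3,4} D(U)={1,2,3,4}: X {1,2,3,4}->{1,2,3}; U {1,2,3,4}->{2,3,4}
Constraint 4 (Y < X) on D(Y)={2,3,4,5} D(X)={1,2,3}: Y {2,3,4,5}->{2}; X {1,2,3}->{3}
So after all 4 constraints: D(Y) = {2}

Answer: {2}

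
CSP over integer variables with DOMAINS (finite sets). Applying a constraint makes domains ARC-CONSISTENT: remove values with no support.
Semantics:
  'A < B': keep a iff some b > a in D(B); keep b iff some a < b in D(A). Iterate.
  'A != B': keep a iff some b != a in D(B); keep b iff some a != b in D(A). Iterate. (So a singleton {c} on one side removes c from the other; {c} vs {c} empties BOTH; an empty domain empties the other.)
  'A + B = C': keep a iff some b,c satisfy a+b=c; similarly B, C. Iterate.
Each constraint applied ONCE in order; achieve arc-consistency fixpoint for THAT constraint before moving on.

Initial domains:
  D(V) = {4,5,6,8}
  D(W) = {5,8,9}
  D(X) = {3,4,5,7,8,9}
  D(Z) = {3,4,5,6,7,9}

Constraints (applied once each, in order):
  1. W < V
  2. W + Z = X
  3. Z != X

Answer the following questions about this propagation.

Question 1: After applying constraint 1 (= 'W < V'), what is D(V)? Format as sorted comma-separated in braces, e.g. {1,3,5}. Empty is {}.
Answer: {6,8}

Derivation:
Constraint 1 (W < V) on D(W)={5,8,9} D(V)={4,5,6,8}: W {5,8,9}->{5}; V {4,5,6,8}->{6,8}
So after constraint 1: D(V) = {6,8}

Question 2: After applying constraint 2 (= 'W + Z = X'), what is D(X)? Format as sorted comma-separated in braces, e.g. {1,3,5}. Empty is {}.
Answer: {8,9}

Derivation:
Constraint 1 (W < V) on D(W)={5,8,9} D(V)={4,5,6,8}: W {5,8,9}->{5}; V {4,5,6,8}->{6,8}
Constraint 2 (W + Z = X) on D(W)={5} D(Z)={3,4,5,6,7,9} D(X)={3,4,5,7,8,9}: Z {3,4,5,6,7,9}->{3,4}; X {3,4,5,7,8,9}->{8,9}
So after constraint 2: D(X) = {8,9}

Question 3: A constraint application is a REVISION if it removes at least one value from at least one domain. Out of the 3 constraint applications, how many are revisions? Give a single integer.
Constraint 1 (W < V) on D(W)={5,8,9} D(V)={4,5,6,8}: W {5,8,9}->{5}; V {4,5,6,8}->{6,8} => REVISION
Constraint 2 (W + Z = X) on D(W)={5} D(Z)={3,4,5,6,7,9} D(X)={3,4,5,7,8,9}: Z {3,4,5,6,7,9}->{3,4}; X {3,4,5,7,8,9}->{8,9} => REVISION
Constraint 3 (Z != X) on D(Z)={3,4} D(X)={8,9}: no change => not a revision
Total revisions = 2

Answer: 2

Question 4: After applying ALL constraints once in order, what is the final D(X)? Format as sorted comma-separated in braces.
Answer: {8,9}

Derivation:
Constraint 1 (W < V) on D(W)={5,8,9} D(V)={4,5,6,8}: W {5,8,9}->{5}; V {4,5,6,8}->{6,8}
Constraint 2 (W + Z = X) on D(W)={5} D(Z)={3,4,5,6,7,9} D(X)={3,4,5,7,8,9}: Z {3,4,5,6,7,9}->{3,4}; X {3,4,5,7,8,9}->{8,9}
Constraint 3 (Z != X) on D(Z)={3,4} D(X)={8,9}: no change
So after all 3 constraints: D(X) = {8,9}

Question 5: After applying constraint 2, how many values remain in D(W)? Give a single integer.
Constraint 1 (W < V) on D(W)={5,8,9} D(V)={4,5,6,8}: W {5,8,9}->{5}; V {4,5,6,8}->{6,8}
Constraint 2 (W + Z = X) on D(W)={5} D(Z)={3,4,5,6,7,9} D(X)={3,4,5,7,8,9}: Z {3,4,5,6,7,9}->{3,4}; X {3,4,5,7,8,9}->{8,9}
So after constraint 2: D(W)={5}, size = 1

Answer: 1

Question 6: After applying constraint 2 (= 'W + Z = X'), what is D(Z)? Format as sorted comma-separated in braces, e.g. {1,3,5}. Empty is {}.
Answer: {3,4}

Derivation:
Constraint 1 (W < V) on D(W)={5,8,9} D(V)={4,5,6,8}: W {5,8,9}->{5}; V {4,5,6,8}->{6,8}
Constraint 2 (W + Z = X) on D(W)={5} D(Z)={3,4,5,6,7,9} D(X)={3,4,5,7,8,9}: Z {3,4,5,6,7,9}->{3,4}; X {3,4,5,7,8,9}->{8,9}
So after constraint 2: D(Z) = {3,4}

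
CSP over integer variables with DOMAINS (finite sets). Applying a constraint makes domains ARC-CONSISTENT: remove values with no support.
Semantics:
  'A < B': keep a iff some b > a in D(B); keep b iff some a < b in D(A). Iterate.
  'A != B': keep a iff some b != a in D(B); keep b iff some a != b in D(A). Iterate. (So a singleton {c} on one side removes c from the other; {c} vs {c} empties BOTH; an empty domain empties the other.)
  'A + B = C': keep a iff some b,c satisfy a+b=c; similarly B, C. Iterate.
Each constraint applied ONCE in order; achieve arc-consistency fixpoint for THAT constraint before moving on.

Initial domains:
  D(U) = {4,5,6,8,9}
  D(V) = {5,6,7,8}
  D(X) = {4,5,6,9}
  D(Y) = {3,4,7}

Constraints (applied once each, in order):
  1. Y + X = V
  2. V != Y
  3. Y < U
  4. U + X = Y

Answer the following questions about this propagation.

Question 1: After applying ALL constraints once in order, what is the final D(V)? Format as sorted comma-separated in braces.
Answer: {7,8}

Derivation:
Constraint 1 (Y + X = V) on D(Y)={3,4,7} D(X)={4,5,6,9} D(V)={5,6,7,8}: Y {3,4,7}->{3,4}; X {4,5,6,9}->{4,5}; V {5,6,7,8}->{7,8}
Constraint 2 (V != Y) on D(V)={7,8} D(Y)={3,4}: no change
Constraint 3 (Y < U) on D(Y)={3,4} D(U)={4,5,6,8,9}: no change
Constraint 4 (U + X = Y) on D(U)={4,5,6,8,9} D(X)={4,5} D(Y)={3,4}: U {4,5,6,8,9}->{}; X {4,5}->{}; Y {3,4}->{}
So after all 4 constraints: D(V) = {7,8}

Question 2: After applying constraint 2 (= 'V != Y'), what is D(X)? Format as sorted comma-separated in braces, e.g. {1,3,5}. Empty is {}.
Answer: {4,5}

Derivation:
Constraint 1 (Y + X = V) on D(Y)={3,4,7} D(X)={4,5,6,9} D(V)={5,6,7,8}: Y {3,4,7}->{3,4}; X {4,5,6,9}->{4,5}; V {5,6,7,8}->{7,8}
Constraint 2 (V != Y) on D(V)={7,8} D(Y)={3,4}: no change
So after constraint 2: D(X) = {4,5}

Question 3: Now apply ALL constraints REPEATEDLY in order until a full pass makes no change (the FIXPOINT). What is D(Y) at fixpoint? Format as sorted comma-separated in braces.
Answer: {}

Derivation:
pass 0 (initial): D(Y)={3,4,7}
pass 1: U {4,5,6,8,9}->{}; V {5,6,7,8}->{7,8}; X {4,5,6,9}->{}; Y {3,4,7}->{}
pass 2: V {7,8}->{}
pass 3: no change
Fixpoint after 3 passes: D(Y) = {}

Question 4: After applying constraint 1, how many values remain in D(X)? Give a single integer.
Constraint 1 (Y + X = V) on D(Y)={3,4,7} D(X)={4,5,6,9} D(V)={5,6,7,8}: Y {3,4,7}->{3,4}; X {4,5,6,9}->{4,5}; V {5,6,7,8}->{7,8}
So after constraint 1: D(X)={4,5}, size = 2

Answer: 2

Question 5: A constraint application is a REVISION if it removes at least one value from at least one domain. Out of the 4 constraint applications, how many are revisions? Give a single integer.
Constraint 1 (Y + X = V) on D(Y)={3,4,7} D(X)={4,5,6,9} D(V)={5,6,7,8}: Y {3,4,7}->{3,4}; X {4,5,6,9}->{4,5}; V {5,6,7,8}->{7,8} => REVISION
Constraint 2 (V != Y) on D(V)={7,8} D(Y)={3,4}: no change => not a revision
Constraint 3 (Y < U) on D(Y)={3,4} D(U)={4,5,6,8,9}: no change => not a revision
Constraint 4 (U + X = Y) on D(U)={4,5,6,8,9} D(X)={4,5} D(Y)={3,4}: U {4,5,6,8,9}->{}; X {4,5}->{}; Y {3,4}->{} => REVISION
Total revisions = 2

Answer: 2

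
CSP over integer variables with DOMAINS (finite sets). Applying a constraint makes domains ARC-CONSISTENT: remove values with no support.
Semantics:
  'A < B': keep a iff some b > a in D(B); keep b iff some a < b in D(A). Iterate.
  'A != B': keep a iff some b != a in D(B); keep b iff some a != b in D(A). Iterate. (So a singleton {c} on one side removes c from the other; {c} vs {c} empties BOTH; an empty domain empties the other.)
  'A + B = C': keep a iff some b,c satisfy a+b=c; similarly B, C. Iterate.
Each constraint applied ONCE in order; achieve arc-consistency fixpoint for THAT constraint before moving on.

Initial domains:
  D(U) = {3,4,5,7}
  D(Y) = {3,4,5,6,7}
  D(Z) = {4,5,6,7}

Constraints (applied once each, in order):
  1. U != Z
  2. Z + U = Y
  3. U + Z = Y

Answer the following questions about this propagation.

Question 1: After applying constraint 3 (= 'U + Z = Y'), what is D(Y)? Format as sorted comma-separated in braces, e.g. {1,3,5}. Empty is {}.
Constraint 1 (U != Z) on D(U)={3,4,5,7} D(Z)={4,5,6,7}: no change
Constraint 2 (Z + U = Y) on D(Z)={4,5,6,7} D(U)={3,4,5,7} D(Y)={3,4,5,6,7}: Z {4,5,6,7}->{4}; U {3,4,5,7}->{3}; Y {3,4,5,6,7}->{7}
Constraint 3 (U + Z = Y) on D(U)={3} D(Z)={4} D(Y)={7}: no change
So after constraint 3: D(Y) = {7}

Answer: {7}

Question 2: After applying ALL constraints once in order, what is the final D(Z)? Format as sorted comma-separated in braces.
Constraint 1 (U != Z) on D(U)={3,4,5,7} D(Z)={4,5,6,7}: no change
Constraint 2 (Z + U = Y) on D(Z)={4,5,6,7} D(U)={3,4,5,7} D(Y)={3,4,5,6,7}: Z {4,5,6,7}->{4}; U {3,4,5,7}->{3}; Y {3,4,5,6,7}->{7}
Constraint 3 (U + Z = Y) on D(U)={3} D(Z)={4} D(Y)={7}: no change
So after all 3 constraints: D(Z) = {4}

Answer: {4}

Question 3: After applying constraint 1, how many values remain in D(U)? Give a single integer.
Answer: 4

Derivation:
Constraint 1 (U != Z) on D(U)={3,4,5,7} D(Z)={4,5,6,7}: no change
So after constraint 1: D(U)={3,4,5,7}, size = 4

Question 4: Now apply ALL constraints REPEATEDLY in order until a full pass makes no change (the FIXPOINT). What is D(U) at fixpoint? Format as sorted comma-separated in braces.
pass 0 (initial): D(U)={3,4,5,7}
pass 1: U {3,4,5,7}->{3}; Y {3,4,5,6,7}->{7}; Z {4,5,6,7}->{4}
pass 2: no change
Fixpoint after 2 passes: D(U) = {3}

Answer: {3}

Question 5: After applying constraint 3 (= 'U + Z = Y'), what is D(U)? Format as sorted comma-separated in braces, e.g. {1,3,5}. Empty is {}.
Constraint 1 (U != Z) on D(U)={3,4,5,7} D(Z)={4,5,6,7}: no change
Constraint 2 (Z + U = Y) on D(Z)={4,5,6,7} D(U)={3,4,5,7} D(Y)={3,4,5,6,7}: Z {4,5,6,7}->{4}; U {3,4,5,7}->{3}; Y {3,4,5,6,7}->{7}
Constraint 3 (U + Z = Y) on D(U)={3} D(Z)={4} D(Y)={7}: no change
So after constraint 3: D(U) = {3}

Answer: {3}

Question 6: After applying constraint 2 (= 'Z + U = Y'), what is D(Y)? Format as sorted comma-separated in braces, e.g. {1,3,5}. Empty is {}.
Constraint 1 (U != Z) on D(U)={3,4,5,7} D(Z)={4,5,6,7}: no change
Constraint 2 (Z + U = Y) on D(Z)={4,5,6,7} D(U)={3,4,5,7} D(Y)={3,4,5,6,7}: Z {4,5,6,7}->{4}; U {3,4,5,7}->{3}; Y {3,4,5,6,7}->{7}
So after constraint 2: D(Y) = {7}

Answer: {7}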